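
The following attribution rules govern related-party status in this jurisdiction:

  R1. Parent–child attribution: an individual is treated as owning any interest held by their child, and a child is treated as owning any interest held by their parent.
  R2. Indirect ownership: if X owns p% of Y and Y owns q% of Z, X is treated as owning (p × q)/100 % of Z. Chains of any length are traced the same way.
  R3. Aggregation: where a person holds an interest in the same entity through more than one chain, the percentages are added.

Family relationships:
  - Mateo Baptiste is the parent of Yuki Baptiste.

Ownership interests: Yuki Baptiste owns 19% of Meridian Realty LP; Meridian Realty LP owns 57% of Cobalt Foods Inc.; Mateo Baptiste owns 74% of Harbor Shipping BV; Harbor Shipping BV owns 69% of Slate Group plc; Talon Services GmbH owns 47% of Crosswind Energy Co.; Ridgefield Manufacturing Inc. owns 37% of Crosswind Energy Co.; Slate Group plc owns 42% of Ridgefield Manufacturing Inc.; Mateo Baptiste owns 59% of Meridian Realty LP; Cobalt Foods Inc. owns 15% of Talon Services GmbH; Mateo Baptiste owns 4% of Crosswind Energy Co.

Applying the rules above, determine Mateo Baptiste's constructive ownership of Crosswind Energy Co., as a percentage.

By parent–child attribution (R1), Mateo Baptiste is treated as also owning Yuki Baptiste's interest in Meridian Realty LP, giving 59% + 19% = 78%.
Chain via Harbor Shipping BV → Slate Group plc → Ridgefield Manufacturing Inc. (R2): 74% × 69% × 42% × 37% = 7.934724% of Crosswind Energy Co.
Chain via Meridian Realty LP → Cobalt Foods Inc. → Talon Services GmbH (R2): 78% × 57% × 15% × 47% = 3.13443% of Crosswind Energy Co.
Direct interest in Crosswind Energy Co: 4%.
Aggregating (R3): 7.934724% + 3.13443% + 4% = 15.069154%.

15.069154%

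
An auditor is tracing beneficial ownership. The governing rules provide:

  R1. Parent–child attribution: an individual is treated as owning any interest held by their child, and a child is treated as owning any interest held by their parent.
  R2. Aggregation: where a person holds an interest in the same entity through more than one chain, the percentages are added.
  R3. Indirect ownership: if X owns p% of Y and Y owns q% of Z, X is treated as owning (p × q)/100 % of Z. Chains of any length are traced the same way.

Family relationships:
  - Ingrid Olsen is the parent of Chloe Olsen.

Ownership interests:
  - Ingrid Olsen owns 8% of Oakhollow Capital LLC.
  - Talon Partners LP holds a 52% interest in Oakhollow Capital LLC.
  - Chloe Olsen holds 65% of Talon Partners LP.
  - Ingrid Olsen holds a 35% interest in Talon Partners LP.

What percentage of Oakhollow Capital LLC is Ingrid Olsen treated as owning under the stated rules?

60%

By parent–child attribution (R1), Ingrid Olsen is treated as also owning Chloe Olsen's interest in Talon Partners LP, giving 35% + 65% = 100%.
Chain via Talon Partners LP (R3): 100% × 52% = 52% of Oakhollow Capital LLC.
Direct interest in Oakhollow Capital LLC: 8%.
Aggregating (R2): 52% + 8% = 60%.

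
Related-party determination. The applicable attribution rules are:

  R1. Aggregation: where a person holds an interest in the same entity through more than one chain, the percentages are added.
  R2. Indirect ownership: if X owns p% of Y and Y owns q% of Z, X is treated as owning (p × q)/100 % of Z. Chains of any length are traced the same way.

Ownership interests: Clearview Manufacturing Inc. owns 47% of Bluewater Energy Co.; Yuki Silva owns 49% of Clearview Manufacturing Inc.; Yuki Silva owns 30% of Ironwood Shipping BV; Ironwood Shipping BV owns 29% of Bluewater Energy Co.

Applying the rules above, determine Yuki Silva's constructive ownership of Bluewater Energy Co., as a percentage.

Chain via Clearview Manufacturing Inc. (R2): 49% × 47% = 23.03% of Bluewater Energy Co.
Chain via Ironwood Shipping BV (R2): 30% × 29% = 8.7% of Bluewater Energy Co.
Aggregating (R1): 23.03% + 8.7% = 31.73%.

31.73%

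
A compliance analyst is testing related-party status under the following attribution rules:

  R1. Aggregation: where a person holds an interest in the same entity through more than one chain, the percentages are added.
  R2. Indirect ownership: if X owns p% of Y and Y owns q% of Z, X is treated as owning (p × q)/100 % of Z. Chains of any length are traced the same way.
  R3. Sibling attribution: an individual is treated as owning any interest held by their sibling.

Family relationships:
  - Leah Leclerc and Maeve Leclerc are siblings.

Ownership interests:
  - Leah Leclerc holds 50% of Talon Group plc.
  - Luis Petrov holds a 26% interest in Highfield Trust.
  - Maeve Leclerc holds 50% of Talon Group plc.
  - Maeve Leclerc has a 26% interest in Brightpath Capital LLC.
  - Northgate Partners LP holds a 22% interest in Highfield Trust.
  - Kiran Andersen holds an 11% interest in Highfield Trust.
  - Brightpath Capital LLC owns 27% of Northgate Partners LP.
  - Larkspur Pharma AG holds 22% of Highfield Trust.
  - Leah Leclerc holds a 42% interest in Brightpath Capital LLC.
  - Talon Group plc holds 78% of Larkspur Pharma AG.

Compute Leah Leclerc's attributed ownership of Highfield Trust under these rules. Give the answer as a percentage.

21.1992%

By sibling attribution (R3), Leah Leclerc is treated as also owning Maeve Leclerc's interest in Brightpath Capital LLC, giving 42% + 26% = 68%.
By sibling attribution (R3), Leah Leclerc is treated as also owning Maeve Leclerc's interest in Talon Group plc, giving 50% + 50% = 100%.
Chain via Brightpath Capital LLC → Northgate Partners LP (R2): 68% × 27% × 22% = 4.0392% of Highfield Trust.
Chain via Talon Group plc → Larkspur Pharma AG (R2): 100% × 78% × 22% = 17.16% of Highfield Trust.
Aggregating (R1): 4.0392% + 17.16% = 21.1992%.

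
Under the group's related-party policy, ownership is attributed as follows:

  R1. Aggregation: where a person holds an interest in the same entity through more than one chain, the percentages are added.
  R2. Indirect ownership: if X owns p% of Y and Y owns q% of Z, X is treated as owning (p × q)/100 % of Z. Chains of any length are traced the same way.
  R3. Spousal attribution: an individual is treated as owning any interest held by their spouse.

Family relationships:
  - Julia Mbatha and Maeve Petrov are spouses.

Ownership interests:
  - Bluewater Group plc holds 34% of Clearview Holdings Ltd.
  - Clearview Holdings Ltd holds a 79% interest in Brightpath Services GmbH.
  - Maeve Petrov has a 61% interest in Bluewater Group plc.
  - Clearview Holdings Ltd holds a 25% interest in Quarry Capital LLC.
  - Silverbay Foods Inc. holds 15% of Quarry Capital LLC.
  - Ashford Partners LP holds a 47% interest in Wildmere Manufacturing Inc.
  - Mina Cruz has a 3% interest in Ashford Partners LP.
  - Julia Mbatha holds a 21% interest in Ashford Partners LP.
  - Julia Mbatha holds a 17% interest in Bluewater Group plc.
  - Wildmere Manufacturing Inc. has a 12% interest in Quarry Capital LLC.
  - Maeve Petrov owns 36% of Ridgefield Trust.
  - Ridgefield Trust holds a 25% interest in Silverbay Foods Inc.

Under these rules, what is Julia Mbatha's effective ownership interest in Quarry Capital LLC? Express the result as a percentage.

By spousal attribution (R3), Julia Mbatha is treated as also owning Maeve Petrov's interest in Bluewater Group plc, giving 17% + 61% = 78%.
By spousal attribution (R3), Julia Mbatha is treated as owning Maeve Petrov's 36% interest in Ridgefield Trust.
Chain via Bluewater Group plc → Clearview Holdings Ltd (R2): 78% × 34% × 25% = 6.63% of Quarry Capital LLC.
Chain via Ashford Partners LP → Wildmere Manufacturing Inc. (R2): 21% × 47% × 12% = 1.1844% of Quarry Capital LLC.
Chain via Ridgefield Trust → Silverbay Foods Inc. (R2): 36% × 25% × 15% = 1.35% of Quarry Capital LLC.
Aggregating (R1): 6.63% + 1.1844% + 1.35% = 9.1644%.

9.1644%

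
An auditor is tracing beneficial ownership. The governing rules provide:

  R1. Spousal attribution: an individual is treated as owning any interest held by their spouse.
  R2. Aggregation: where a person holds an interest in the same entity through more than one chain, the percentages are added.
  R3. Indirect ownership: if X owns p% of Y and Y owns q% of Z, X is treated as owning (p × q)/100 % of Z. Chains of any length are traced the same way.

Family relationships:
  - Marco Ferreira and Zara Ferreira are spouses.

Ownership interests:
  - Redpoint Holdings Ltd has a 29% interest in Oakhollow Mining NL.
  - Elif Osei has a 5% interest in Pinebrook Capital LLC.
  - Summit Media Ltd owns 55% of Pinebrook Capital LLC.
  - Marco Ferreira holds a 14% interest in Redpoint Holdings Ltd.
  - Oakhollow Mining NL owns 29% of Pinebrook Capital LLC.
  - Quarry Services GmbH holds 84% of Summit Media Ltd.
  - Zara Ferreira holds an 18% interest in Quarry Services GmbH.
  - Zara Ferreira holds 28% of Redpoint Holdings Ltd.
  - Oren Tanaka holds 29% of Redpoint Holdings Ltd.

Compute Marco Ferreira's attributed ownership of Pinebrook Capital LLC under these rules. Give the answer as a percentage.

By spousal attribution (R1), Marco Ferreira is treated as also owning Zara Ferreira's interest in Redpoint Holdings Ltd, giving 14% + 28% = 42%.
By spousal attribution (R1), Marco Ferreira is treated as owning Zara Ferreira's 18% interest in Quarry Services GmbH.
Chain via Redpoint Holdings Ltd → Oakhollow Mining NL (R3): 42% × 29% × 29% = 3.5322% of Pinebrook Capital LLC.
Chain via Quarry Services GmbH → Summit Media Ltd (R3): 18% × 84% × 55% = 8.316% of Pinebrook Capital LLC.
Aggregating (R2): 3.5322% + 8.316% = 11.8482%.

11.8482%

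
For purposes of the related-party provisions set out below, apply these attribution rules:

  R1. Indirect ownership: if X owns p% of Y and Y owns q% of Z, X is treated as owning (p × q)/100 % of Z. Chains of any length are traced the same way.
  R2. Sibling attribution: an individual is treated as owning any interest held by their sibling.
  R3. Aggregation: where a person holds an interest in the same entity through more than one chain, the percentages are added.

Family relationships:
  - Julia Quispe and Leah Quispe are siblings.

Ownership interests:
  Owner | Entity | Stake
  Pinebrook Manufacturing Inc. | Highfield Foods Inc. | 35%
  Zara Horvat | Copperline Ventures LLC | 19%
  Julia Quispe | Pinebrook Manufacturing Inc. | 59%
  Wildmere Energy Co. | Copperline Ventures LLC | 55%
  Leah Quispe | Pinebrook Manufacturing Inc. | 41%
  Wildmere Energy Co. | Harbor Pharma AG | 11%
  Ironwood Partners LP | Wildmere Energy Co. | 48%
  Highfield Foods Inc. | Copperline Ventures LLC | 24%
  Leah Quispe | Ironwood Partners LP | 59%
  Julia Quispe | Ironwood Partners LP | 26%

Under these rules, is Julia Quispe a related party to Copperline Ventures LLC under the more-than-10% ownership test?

By sibling attribution (R2), Julia Quispe is treated as also owning Leah Quispe's interest in Ironwood Partners LP, giving 26% + 59% = 85%.
By sibling attribution (R2), Julia Quispe is treated as also owning Leah Quispe's interest in Pinebrook Manufacturing Inc, giving 59% + 41% = 100%.
Chain via Ironwood Partners LP → Wildmere Energy Co. (R1): 85% × 48% × 55% = 22.44% of Copperline Ventures LLC.
Chain via Pinebrook Manufacturing Inc. → Highfield Foods Inc. (R1): 100% × 35% × 24% = 8.4% of Copperline Ventures LLC.
Aggregating (R3): 22.44% + 8.4% = 30.84%.
30.84% exceeds the 10% threshold, so Julia is a related party to Copperline Ventures LLC.

Yes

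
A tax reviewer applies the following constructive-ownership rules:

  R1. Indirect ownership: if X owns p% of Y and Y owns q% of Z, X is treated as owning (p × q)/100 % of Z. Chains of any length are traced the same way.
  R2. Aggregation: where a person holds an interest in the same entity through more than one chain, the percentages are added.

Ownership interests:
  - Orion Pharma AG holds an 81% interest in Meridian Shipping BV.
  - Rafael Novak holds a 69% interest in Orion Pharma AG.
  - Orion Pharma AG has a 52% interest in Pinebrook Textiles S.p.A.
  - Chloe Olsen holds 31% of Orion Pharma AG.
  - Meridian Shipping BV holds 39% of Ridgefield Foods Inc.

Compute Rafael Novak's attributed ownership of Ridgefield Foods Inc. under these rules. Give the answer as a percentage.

Chain via Orion Pharma AG → Meridian Shipping BV (R1): 69% × 81% × 39% = 21.7971% of Ridgefield Foods Inc.

21.7971%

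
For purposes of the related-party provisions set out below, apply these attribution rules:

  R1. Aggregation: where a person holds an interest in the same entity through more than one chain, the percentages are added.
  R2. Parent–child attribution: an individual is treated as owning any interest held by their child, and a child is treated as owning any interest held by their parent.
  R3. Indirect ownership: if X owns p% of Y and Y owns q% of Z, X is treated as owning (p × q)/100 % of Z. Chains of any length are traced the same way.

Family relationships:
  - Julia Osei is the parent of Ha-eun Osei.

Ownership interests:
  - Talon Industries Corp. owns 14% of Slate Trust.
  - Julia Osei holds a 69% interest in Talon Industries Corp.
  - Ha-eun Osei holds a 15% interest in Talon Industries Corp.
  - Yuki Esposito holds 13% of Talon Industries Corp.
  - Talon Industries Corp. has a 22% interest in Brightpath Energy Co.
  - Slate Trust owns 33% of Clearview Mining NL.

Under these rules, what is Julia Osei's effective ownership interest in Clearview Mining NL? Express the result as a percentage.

3.8808%

By parent–child attribution (R2), Julia Osei is treated as also owning Ha-eun Osei's interest in Talon Industries Corp, giving 69% + 15% = 84%.
Chain via Talon Industries Corp. → Slate Trust (R3): 84% × 14% × 33% = 3.8808% of Clearview Mining NL.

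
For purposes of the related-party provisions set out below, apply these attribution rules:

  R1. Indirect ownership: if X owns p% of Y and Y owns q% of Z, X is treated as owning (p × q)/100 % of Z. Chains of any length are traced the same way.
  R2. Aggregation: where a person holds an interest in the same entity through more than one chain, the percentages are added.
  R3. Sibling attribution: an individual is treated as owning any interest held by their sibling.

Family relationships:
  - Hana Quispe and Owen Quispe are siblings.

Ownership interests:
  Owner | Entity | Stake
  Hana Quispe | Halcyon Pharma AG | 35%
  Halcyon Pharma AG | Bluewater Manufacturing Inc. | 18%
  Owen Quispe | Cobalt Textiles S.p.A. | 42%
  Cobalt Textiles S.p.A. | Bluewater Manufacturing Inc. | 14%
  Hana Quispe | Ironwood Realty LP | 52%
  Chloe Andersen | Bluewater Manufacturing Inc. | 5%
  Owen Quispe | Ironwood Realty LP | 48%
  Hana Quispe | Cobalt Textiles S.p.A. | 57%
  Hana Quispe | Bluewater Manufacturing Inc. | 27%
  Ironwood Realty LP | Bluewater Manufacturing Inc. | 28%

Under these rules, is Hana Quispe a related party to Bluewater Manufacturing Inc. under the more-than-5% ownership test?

Yes

By sibling attribution (R3), Hana Quispe is treated as also owning Owen Quispe's interest in Ironwood Realty LP, giving 52% + 48% = 100%.
By sibling attribution (R3), Hana Quispe is treated as also owning Owen Quispe's interest in Cobalt Textiles S.p.A, giving 57% + 42% = 99%.
Chain via Ironwood Realty LP (R1): 100% × 28% = 28% of Bluewater Manufacturing Inc.
Chain via Cobalt Textiles S.p.A. (R1): 99% × 14% = 13.86% of Bluewater Manufacturing Inc.
Chain via Halcyon Pharma AG (R1): 35% × 18% = 6.3% of Bluewater Manufacturing Inc.
Direct interest in Bluewater Manufacturing Inc: 27%.
Aggregating (R2): 28% + 13.86% + 6.3% + 27% = 75.16%.
75.16% exceeds the 5% threshold, so Hana is a related party to Bluewater Manufacturing Inc.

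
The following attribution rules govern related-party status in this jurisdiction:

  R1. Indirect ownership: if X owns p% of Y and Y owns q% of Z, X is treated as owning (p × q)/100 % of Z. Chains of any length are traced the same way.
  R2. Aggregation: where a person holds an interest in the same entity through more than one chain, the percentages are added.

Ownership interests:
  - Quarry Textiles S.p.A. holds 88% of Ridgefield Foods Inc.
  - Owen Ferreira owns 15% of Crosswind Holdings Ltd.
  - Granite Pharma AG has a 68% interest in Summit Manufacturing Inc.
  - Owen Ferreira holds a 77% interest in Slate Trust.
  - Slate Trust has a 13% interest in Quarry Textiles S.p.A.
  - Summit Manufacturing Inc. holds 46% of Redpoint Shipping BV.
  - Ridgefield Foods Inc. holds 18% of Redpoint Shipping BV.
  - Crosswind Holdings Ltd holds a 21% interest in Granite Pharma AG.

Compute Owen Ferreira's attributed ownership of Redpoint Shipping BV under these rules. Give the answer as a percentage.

Chain via Crosswind Holdings Ltd → Granite Pharma AG → Summit Manufacturing Inc. (R1): 15% × 21% × 68% × 46% = 0.98532% of Redpoint Shipping BV.
Chain via Slate Trust → Quarry Textiles S.p.A. → Ridgefield Foods Inc. (R1): 77% × 13% × 88% × 18% = 1.585584% of Redpoint Shipping BV.
Aggregating (R2): 0.98532% + 1.585584% = 2.570904%.

2.570904%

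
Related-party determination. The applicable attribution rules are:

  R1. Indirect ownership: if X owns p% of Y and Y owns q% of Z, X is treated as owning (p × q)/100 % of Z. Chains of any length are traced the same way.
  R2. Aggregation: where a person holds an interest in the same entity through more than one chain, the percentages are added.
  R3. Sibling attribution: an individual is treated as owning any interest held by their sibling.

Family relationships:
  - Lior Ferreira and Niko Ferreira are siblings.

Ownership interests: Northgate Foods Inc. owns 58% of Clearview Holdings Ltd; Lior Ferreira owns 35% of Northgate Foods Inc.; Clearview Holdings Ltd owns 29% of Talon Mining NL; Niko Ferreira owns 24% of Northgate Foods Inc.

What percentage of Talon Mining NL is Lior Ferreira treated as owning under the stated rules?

By sibling attribution (R3), Lior Ferreira is treated as also owning Niko Ferreira's interest in Northgate Foods Inc, giving 35% + 24% = 59%.
Chain via Northgate Foods Inc. → Clearview Holdings Ltd (R1): 59% × 58% × 29% = 9.9238% of Talon Mining NL.

9.9238%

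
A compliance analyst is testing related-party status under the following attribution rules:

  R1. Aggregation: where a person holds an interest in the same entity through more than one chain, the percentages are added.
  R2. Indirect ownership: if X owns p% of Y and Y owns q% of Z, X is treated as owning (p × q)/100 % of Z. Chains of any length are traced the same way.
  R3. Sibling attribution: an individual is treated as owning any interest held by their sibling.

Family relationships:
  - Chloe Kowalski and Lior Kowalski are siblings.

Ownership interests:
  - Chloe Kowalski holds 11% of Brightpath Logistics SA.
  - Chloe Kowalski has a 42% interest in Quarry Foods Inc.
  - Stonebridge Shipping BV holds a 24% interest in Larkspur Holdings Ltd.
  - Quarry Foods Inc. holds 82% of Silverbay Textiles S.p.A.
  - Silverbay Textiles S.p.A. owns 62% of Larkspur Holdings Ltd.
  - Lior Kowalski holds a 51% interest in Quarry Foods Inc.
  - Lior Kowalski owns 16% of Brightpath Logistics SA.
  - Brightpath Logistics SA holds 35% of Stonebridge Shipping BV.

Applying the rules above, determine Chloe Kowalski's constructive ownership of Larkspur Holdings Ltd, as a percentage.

By sibling attribution (R3), Chloe Kowalski is treated as also owning Lior Kowalski's interest in Brightpath Logistics SA, giving 11% + 16% = 27%.
By sibling attribution (R3), Chloe Kowalski is treated as also owning Lior Kowalski's interest in Quarry Foods Inc, giving 42% + 51% = 93%.
Chain via Brightpath Logistics SA → Stonebridge Shipping BV (R2): 27% × 35% × 24% = 2.268% of Larkspur Holdings Ltd.
Chain via Quarry Foods Inc. → Silverbay Textiles S.p.A. (R2): 93% × 82% × 62% = 47.2812% of Larkspur Holdings Ltd.
Aggregating (R1): 2.268% + 47.2812% = 49.5492%.

49.5492%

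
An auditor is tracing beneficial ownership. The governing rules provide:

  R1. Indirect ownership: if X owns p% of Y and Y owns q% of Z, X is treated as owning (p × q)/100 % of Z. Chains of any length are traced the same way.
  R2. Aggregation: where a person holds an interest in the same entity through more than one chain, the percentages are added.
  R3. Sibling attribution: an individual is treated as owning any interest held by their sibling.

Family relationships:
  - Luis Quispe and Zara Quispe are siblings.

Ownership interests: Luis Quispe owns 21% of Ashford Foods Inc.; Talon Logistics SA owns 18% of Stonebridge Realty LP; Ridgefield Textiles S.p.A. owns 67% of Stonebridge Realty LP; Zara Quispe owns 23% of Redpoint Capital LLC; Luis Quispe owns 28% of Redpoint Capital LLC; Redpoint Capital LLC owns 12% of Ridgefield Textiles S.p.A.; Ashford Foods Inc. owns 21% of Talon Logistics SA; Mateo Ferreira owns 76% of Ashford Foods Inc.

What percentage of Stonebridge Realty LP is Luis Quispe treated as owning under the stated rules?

By sibling attribution (R3), Luis Quispe is treated as also owning Zara Quispe's interest in Redpoint Capital LLC, giving 28% + 23% = 51%.
Chain via Redpoint Capital LLC → Ridgefield Textiles S.p.A. (R1): 51% × 12% × 67% = 4.1004% of Stonebridge Realty LP.
Chain via Ashford Foods Inc. → Talon Logistics SA (R1): 21% × 21% × 18% = 0.7938% of Stonebridge Realty LP.
Aggregating (R2): 4.1004% + 0.7938% = 4.8942%.

4.8942%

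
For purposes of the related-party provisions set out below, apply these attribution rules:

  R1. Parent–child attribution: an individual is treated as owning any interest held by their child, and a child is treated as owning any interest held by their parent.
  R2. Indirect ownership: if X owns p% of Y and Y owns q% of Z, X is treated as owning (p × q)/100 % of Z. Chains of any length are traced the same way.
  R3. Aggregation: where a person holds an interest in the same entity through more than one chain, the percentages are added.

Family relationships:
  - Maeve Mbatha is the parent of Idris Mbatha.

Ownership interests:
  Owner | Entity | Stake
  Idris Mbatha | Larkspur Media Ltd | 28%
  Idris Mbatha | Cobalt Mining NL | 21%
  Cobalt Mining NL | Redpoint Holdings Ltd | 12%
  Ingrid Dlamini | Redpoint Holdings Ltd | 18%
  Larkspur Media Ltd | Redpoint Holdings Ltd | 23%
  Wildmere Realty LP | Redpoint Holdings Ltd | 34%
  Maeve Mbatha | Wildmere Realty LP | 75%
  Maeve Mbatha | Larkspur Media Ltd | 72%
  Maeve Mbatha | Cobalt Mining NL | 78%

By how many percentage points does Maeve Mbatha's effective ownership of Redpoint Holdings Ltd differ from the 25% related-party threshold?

By parent–child attribution (R1), Maeve Mbatha is treated as also owning Idris Mbatha's interest in Larkspur Media Ltd, giving 72% + 28% = 100%.
By parent–child attribution (R1), Maeve Mbatha is treated as also owning Idris Mbatha's interest in Cobalt Mining NL, giving 78% + 21% = 99%.
Chain via Wildmere Realty LP (R2): 75% × 34% = 25.5% of Redpoint Holdings Ltd.
Chain via Larkspur Media Ltd (R2): 100% × 23% = 23% of Redpoint Holdings Ltd.
Chain via Cobalt Mining NL (R2): 99% × 12% = 11.88% of Redpoint Holdings Ltd.
Aggregating (R3): 25.5% + 23% + 11.88% = 60.38%.
60.38% exceeds the 25% threshold by 35.38 percentage points.

35.38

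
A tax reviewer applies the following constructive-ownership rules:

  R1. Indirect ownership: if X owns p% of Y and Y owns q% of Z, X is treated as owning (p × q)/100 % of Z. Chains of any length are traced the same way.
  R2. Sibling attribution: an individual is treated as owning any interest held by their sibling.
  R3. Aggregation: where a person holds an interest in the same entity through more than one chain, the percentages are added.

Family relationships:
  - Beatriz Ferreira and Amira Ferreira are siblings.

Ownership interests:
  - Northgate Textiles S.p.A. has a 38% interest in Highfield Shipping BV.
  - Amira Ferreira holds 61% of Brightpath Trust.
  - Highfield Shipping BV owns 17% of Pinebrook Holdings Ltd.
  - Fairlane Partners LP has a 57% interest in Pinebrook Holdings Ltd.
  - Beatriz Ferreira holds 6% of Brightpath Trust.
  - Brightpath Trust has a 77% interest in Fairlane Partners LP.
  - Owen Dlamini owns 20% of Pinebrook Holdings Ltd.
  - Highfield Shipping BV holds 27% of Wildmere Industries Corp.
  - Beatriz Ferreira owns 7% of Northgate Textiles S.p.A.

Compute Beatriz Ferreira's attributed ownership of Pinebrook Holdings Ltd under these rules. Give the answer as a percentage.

By sibling attribution (R2), Beatriz Ferreira is treated as also owning Amira Ferreira's interest in Brightpath Trust, giving 6% + 61% = 67%.
Chain via Northgate Textiles S.p.A. → Highfield Shipping BV (R1): 7% × 38% × 17% = 0.4522% of Pinebrook Holdings Ltd.
Chain via Brightpath Trust → Fairlane Partners LP (R1): 67% × 77% × 57% = 29.4063% of Pinebrook Holdings Ltd.
Aggregating (R3): 0.4522% + 29.4063% = 29.8585%.

29.8585%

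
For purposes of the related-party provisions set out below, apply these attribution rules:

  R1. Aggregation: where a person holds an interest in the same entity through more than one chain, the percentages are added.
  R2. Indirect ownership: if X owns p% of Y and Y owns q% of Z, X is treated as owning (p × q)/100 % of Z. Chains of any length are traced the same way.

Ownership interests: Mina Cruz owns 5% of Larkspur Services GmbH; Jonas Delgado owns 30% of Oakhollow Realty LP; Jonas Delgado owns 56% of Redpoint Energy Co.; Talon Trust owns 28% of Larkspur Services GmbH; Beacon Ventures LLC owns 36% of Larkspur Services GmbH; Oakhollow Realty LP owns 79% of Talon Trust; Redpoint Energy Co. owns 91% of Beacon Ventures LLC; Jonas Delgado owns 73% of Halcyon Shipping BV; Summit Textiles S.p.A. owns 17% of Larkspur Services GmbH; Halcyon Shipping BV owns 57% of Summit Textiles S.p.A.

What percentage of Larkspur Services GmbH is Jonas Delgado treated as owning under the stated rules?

Chain via Oakhollow Realty LP → Talon Trust (R2): 30% × 79% × 28% = 6.636% of Larkspur Services GmbH.
Chain via Halcyon Shipping BV → Summit Textiles S.p.A. (R2): 73% × 57% × 17% = 7.0737% of Larkspur Services GmbH.
Chain via Redpoint Energy Co. → Beacon Ventures LLC (R2): 56% × 91% × 36% = 18.3456% of Larkspur Services GmbH.
Aggregating (R1): 6.636% + 7.0737% + 18.3456% = 32.0553%.

32.0553%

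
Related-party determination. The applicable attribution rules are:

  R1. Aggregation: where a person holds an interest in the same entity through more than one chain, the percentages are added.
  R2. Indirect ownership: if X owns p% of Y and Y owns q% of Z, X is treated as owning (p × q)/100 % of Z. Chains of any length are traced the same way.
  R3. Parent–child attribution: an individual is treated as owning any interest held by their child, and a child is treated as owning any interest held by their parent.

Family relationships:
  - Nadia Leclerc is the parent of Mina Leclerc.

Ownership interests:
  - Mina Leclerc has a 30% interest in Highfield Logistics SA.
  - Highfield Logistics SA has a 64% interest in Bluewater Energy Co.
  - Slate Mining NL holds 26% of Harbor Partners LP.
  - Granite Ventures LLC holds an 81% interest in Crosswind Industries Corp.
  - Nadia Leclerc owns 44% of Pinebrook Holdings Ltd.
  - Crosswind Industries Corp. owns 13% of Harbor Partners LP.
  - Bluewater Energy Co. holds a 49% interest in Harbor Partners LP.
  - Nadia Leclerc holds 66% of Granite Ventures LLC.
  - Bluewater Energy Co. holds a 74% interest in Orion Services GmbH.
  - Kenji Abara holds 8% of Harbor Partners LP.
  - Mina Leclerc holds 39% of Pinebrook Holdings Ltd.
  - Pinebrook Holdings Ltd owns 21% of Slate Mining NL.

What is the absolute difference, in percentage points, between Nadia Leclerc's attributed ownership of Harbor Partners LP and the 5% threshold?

By parent–child attribution (R3), Nadia Leclerc is treated as also owning Mina Leclerc's interest in Pinebrook Holdings Ltd, giving 44% + 39% = 83%.
By parent–child attribution (R3), Nadia Leclerc is treated as owning Mina Leclerc's 30% interest in Highfield Logistics SA.
Chain via Pinebrook Holdings Ltd → Slate Mining NL (R2): 83% × 21% × 26% = 4.5318% of Harbor Partners LP.
Chain via Granite Ventures LLC → Crosswind Industries Corp. (R2): 66% × 81% × 13% = 6.9498% of Harbor Partners LP.
Chain via Highfield Logistics SA → Bluewater Energy Co. (R2): 30% × 64% × 49% = 9.408% of Harbor Partners LP.
Aggregating (R1): 4.5318% + 6.9498% + 9.408% = 20.8896%.
20.8896% exceeds the 5% threshold by 15.8896 percentage points.

15.8896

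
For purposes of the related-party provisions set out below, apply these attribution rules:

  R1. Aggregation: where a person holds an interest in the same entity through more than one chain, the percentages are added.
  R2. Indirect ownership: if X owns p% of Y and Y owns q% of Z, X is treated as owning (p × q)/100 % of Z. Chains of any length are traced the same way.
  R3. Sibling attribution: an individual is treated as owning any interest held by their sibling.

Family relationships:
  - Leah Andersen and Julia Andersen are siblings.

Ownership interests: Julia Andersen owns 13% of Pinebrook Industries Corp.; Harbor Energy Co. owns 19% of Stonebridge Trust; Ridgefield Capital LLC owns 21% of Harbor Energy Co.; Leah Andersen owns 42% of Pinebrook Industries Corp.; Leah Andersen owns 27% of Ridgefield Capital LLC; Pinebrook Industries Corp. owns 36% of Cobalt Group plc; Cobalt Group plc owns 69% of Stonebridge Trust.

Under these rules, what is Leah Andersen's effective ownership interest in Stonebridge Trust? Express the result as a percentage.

By sibling attribution (R3), Leah Andersen is treated as also owning Julia Andersen's interest in Pinebrook Industries Corp, giving 42% + 13% = 55%.
Chain via Pinebrook Industries Corp. → Cobalt Group plc (R2): 55% × 36% × 69% = 13.662% of Stonebridge Trust.
Chain via Ridgefield Capital LLC → Harbor Energy Co. (R2): 27% × 21% × 19% = 1.0773% of Stonebridge Trust.
Aggregating (R1): 13.662% + 1.0773% = 14.7393%.

14.7393%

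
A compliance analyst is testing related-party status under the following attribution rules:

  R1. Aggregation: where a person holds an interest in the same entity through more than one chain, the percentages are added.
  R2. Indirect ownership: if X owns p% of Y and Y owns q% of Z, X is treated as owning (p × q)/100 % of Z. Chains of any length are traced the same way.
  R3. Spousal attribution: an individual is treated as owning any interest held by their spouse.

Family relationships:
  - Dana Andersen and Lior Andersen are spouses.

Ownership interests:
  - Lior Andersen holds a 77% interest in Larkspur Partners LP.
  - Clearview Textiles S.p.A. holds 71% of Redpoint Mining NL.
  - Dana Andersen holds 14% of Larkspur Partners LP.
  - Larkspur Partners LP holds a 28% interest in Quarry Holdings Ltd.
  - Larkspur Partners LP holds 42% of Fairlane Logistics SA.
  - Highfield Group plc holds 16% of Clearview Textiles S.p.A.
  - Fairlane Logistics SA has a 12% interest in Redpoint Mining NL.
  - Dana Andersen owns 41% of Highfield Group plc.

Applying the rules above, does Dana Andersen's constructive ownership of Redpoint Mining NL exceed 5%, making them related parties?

By spousal attribution (R3), Dana Andersen is treated as also owning Lior Andersen's interest in Larkspur Partners LP, giving 14% + 77% = 91%.
Chain via Larkspur Partners LP → Fairlane Logistics SA (R2): 91% × 42% × 12% = 4.5864% of Redpoint Mining NL.
Chain via Highfield Group plc → Clearview Textiles S.p.A. (R2): 41% × 16% × 71% = 4.6576% of Redpoint Mining NL.
Aggregating (R1): 4.5864% + 4.6576% = 9.244%.
9.244% exceeds the 5% threshold, so Dana is a related party to Redpoint Mining NL.

Yes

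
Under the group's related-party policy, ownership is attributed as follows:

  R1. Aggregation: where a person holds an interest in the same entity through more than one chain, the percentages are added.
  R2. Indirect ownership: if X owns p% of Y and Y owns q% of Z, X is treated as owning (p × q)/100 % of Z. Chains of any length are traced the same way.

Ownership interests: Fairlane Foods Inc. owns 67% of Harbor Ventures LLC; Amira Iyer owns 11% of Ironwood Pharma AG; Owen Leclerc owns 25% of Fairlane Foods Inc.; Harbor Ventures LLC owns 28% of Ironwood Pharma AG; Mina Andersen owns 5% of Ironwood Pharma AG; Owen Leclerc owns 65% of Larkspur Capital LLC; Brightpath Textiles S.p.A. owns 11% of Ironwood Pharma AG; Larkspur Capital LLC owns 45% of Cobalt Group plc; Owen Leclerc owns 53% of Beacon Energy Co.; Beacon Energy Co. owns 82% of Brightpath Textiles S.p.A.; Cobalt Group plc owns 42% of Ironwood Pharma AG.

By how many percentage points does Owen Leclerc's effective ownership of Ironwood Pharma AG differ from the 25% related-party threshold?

3.2444

Chain via Beacon Energy Co. → Brightpath Textiles S.p.A. (R2): 53% × 82% × 11% = 4.7806% of Ironwood Pharma AG.
Chain via Fairlane Foods Inc. → Harbor Ventures LLC (R2): 25% × 67% × 28% = 4.69% of Ironwood Pharma AG.
Chain via Larkspur Capital LLC → Cobalt Group plc (R2): 65% × 45% × 42% = 12.285% of Ironwood Pharma AG.
Aggregating (R1): 4.7806% + 4.69% + 12.285% = 21.7556%.
21.7556% falls short of the 25% threshold by 3.2444 percentage points.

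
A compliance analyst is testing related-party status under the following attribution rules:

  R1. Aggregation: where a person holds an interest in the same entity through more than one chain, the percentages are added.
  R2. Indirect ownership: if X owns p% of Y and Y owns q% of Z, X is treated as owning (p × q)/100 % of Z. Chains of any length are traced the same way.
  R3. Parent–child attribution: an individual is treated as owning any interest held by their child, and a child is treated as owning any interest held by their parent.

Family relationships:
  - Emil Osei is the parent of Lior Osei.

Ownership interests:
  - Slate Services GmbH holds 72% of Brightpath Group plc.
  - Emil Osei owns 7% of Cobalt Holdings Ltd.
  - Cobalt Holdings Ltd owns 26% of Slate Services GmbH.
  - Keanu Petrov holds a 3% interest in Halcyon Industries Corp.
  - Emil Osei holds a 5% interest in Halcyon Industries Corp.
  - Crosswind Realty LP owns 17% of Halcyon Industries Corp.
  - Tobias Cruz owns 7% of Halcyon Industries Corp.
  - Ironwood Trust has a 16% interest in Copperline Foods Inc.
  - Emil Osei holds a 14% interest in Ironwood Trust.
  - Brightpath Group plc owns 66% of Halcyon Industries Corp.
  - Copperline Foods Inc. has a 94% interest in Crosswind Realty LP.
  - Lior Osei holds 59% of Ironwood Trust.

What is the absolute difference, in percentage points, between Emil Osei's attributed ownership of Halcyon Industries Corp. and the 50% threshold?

By parent–child attribution (R3), Emil Osei is treated as also owning Lior Osei's interest in Ironwood Trust, giving 14% + 59% = 73%.
Chain via Ironwood Trust → Copperline Foods Inc. → Crosswind Realty LP (R2): 73% × 16% × 94% × 17% = 1.866464% of Halcyon Industries Corp.
Chain via Cobalt Holdings Ltd → Slate Services GmbH → Brightpath Group plc (R2): 7% × 26% × 72% × 66% = 0.864864% of Halcyon Industries Corp.
Direct interest in Halcyon Industries Corp: 5%.
Aggregating (R1): 1.866464% + 0.864864% + 5% = 7.731328%.
7.731328% falls short of the 50% threshold by 42.268672 percentage points.

42.268672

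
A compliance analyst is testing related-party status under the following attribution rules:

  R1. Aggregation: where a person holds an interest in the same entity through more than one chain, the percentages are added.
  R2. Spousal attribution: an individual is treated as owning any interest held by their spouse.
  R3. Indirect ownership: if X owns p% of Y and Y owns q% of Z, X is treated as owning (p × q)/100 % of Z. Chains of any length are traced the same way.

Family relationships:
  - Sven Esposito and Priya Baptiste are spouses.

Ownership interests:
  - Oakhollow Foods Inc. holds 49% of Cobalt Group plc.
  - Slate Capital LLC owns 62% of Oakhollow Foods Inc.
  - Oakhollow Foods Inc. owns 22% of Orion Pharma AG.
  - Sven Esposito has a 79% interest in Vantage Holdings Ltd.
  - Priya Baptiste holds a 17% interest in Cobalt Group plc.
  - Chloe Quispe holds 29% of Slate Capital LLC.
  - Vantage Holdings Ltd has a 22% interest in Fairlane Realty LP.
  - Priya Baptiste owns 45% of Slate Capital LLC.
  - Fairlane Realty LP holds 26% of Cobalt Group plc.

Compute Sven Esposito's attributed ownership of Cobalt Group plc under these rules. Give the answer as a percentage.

By spousal attribution (R2), Sven Esposito is treated as owning Priya Baptiste's 45% interest in Slate Capital LLC.
By spousal attribution (R2), Sven Esposito is treated as owning Priya Baptiste's 17% interest in Cobalt Group plc.
Chain via Vantage Holdings Ltd → Fairlane Realty LP (R3): 79% × 22% × 26% = 4.5188% of Cobalt Group plc.
Chain via Slate Capital LLC → Oakhollow Foods Inc. (R3): 45% × 62% × 49% = 13.671% of Cobalt Group plc.
Direct interest in Cobalt Group plc: 17%.
Aggregating (R1): 4.5188% + 13.671% + 17% = 35.1898%.

35.1898%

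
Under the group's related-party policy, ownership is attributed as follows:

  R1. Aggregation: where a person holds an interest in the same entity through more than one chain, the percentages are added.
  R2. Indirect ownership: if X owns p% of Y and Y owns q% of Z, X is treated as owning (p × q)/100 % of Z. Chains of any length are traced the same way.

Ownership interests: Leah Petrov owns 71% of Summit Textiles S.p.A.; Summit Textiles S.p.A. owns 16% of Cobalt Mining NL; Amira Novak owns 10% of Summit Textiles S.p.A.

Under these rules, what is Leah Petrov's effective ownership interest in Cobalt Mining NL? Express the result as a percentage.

11.36%

Chain via Summit Textiles S.p.A. (R2): 71% × 16% = 11.36% of Cobalt Mining NL.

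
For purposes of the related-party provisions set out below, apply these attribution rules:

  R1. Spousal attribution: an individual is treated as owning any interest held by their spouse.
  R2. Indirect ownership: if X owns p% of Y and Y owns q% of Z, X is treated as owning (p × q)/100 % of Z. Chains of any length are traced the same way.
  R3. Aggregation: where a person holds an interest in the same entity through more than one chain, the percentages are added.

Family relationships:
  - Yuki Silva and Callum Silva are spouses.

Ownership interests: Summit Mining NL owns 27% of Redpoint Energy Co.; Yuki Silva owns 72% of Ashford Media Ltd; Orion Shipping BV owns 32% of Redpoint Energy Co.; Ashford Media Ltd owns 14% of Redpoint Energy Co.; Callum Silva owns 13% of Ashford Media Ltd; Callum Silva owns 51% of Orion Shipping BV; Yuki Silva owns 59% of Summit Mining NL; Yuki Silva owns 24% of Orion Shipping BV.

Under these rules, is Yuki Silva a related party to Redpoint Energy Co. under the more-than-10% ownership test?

By spousal attribution (R1), Yuki Silva is treated as also owning Callum Silva's interest in Orion Shipping BV, giving 24% + 51% = 75%.
By spousal attribution (R1), Yuki Silva is treated as also owning Callum Silva's interest in Ashford Media Ltd, giving 72% + 13% = 85%.
Chain via Orion Shipping BV (R2): 75% × 32% = 24% of Redpoint Energy Co.
Chain via Summit Mining NL (R2): 59% × 27% = 15.93% of Redpoint Energy Co.
Chain via Ashford Media Ltd (R2): 85% × 14% = 11.9% of Redpoint Energy Co.
Aggregating (R3): 24% + 15.93% + 11.9% = 51.83%.
51.83% exceeds the 10% threshold, so Yuki is a related party to Redpoint Energy Co.

Yes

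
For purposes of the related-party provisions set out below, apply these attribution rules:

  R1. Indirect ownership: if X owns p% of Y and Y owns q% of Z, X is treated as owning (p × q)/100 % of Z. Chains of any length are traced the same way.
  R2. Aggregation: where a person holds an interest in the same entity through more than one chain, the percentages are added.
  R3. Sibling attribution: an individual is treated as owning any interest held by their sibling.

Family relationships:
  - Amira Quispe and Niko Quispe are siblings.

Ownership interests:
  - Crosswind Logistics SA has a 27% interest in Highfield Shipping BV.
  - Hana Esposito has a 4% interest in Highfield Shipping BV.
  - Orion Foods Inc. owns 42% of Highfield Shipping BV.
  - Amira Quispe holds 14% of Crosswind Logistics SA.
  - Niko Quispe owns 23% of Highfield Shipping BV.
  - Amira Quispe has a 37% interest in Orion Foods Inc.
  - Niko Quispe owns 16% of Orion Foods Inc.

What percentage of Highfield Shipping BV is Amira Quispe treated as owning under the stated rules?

49.04%

By sibling attribution (R3), Amira Quispe is treated as also owning Niko Quispe's interest in Orion Foods Inc, giving 37% + 16% = 53%.
By sibling attribution (R3), Amira Quispe is treated as owning Niko Quispe's 23% interest in Highfield Shipping BV.
Chain via Crosswind Logistics SA (R1): 14% × 27% = 3.78% of Highfield Shipping BV.
Chain via Orion Foods Inc. (R1): 53% × 42% = 22.26% of Highfield Shipping BV.
Direct interest in Highfield Shipping BV: 23%.
Aggregating (R2): 3.78% + 22.26% + 23% = 49.04%.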